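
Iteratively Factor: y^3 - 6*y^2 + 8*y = (y - 2)*(y^2 - 4*y) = y*(y - 2)*(y - 4)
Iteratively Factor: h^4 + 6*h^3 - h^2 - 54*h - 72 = (h + 2)*(h^3 + 4*h^2 - 9*h - 36) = (h + 2)*(h + 3)*(h^2 + h - 12) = (h - 3)*(h + 2)*(h + 3)*(h + 4)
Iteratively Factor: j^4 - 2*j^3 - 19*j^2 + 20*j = (j - 1)*(j^3 - j^2 - 20*j) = j*(j - 1)*(j^2 - j - 20) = j*(j - 1)*(j + 4)*(j - 5)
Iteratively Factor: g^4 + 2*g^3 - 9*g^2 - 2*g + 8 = (g - 2)*(g^3 + 4*g^2 - g - 4) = (g - 2)*(g + 1)*(g^2 + 3*g - 4) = (g - 2)*(g - 1)*(g + 1)*(g + 4)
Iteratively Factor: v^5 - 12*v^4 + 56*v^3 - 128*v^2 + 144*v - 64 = (v - 2)*(v^4 - 10*v^3 + 36*v^2 - 56*v + 32) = (v - 2)^2*(v^3 - 8*v^2 + 20*v - 16) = (v - 2)^3*(v^2 - 6*v + 8) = (v - 2)^4*(v - 4)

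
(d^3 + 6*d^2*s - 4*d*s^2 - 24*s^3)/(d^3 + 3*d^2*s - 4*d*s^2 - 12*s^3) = (d + 6*s)/(d + 3*s)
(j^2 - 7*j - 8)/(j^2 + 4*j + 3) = (j - 8)/(j + 3)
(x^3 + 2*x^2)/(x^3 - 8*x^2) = (x + 2)/(x - 8)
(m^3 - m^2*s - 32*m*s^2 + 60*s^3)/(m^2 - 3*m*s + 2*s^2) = (-m^2 - m*s + 30*s^2)/(-m + s)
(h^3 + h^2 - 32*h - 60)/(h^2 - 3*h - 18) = (h^2 + 7*h + 10)/(h + 3)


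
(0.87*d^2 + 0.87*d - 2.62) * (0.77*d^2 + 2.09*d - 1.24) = 0.6699*d^4 + 2.4882*d^3 - 1.2779*d^2 - 6.5546*d + 3.2488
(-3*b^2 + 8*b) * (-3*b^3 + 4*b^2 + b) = 9*b^5 - 36*b^4 + 29*b^3 + 8*b^2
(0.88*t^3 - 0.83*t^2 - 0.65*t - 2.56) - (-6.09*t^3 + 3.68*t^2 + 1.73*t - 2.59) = 6.97*t^3 - 4.51*t^2 - 2.38*t + 0.0299999999999998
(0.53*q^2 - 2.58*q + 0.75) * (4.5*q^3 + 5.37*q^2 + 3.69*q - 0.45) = 2.385*q^5 - 8.7639*q^4 - 8.5239*q^3 - 5.7312*q^2 + 3.9285*q - 0.3375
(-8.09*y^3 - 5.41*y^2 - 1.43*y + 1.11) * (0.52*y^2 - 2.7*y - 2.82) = -4.2068*y^5 + 19.0298*y^4 + 36.6772*y^3 + 19.6944*y^2 + 1.0356*y - 3.1302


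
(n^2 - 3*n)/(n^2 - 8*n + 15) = n/(n - 5)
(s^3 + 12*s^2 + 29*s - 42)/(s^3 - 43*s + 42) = (s + 6)/(s - 6)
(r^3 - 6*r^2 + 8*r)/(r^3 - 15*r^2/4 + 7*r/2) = 4*(r - 4)/(4*r - 7)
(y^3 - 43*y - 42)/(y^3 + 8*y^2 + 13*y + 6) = (y - 7)/(y + 1)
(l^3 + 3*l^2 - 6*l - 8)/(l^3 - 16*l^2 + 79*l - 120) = (l^3 + 3*l^2 - 6*l - 8)/(l^3 - 16*l^2 + 79*l - 120)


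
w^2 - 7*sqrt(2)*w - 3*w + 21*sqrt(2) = (w - 3)*(w - 7*sqrt(2))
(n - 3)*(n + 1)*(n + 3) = n^3 + n^2 - 9*n - 9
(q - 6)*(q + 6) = q^2 - 36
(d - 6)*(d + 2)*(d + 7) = d^3 + 3*d^2 - 40*d - 84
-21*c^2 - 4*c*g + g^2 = (-7*c + g)*(3*c + g)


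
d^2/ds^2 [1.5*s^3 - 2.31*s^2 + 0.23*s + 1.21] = 9.0*s - 4.62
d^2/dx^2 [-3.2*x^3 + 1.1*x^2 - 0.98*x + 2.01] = 2.2 - 19.2*x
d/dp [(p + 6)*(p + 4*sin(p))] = p + (p + 6)*(4*cos(p) + 1) + 4*sin(p)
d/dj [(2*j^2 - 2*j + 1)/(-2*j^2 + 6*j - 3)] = 8*j*(j - 1)/(4*j^4 - 24*j^3 + 48*j^2 - 36*j + 9)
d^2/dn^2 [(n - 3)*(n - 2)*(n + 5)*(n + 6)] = 12*n^2 + 36*n - 38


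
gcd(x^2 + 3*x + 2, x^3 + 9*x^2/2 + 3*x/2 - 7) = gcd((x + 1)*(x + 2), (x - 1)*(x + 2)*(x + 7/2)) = x + 2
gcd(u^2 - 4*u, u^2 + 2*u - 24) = u - 4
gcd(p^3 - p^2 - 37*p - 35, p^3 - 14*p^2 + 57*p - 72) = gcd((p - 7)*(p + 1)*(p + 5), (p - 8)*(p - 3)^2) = 1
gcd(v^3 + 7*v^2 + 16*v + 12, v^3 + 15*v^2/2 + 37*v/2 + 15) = v^2 + 5*v + 6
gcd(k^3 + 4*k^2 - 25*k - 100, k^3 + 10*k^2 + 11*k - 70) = k + 5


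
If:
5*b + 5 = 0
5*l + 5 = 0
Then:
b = -1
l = -1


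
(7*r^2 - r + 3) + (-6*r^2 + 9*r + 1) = r^2 + 8*r + 4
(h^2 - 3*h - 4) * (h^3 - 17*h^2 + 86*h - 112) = h^5 - 20*h^4 + 133*h^3 - 302*h^2 - 8*h + 448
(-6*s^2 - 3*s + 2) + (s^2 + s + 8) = -5*s^2 - 2*s + 10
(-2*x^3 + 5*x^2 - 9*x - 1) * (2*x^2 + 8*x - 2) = -4*x^5 - 6*x^4 + 26*x^3 - 84*x^2 + 10*x + 2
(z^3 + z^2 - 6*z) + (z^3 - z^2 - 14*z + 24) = 2*z^3 - 20*z + 24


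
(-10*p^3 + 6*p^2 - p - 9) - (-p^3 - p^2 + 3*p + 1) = -9*p^3 + 7*p^2 - 4*p - 10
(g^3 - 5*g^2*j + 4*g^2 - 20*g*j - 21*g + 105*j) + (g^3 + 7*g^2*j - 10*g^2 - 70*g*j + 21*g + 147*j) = 2*g^3 + 2*g^2*j - 6*g^2 - 90*g*j + 252*j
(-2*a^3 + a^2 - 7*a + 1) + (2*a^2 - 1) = -2*a^3 + 3*a^2 - 7*a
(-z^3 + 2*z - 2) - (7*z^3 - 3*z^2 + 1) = -8*z^3 + 3*z^2 + 2*z - 3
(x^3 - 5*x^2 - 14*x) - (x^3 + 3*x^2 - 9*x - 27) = -8*x^2 - 5*x + 27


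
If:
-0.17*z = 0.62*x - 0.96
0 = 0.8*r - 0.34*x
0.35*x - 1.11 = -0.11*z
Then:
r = -4.06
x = -9.55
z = 40.48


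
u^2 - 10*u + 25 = (u - 5)^2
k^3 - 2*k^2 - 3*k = k*(k - 3)*(k + 1)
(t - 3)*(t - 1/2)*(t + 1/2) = t^3 - 3*t^2 - t/4 + 3/4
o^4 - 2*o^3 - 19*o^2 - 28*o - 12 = (o - 6)*(o + 1)^2*(o + 2)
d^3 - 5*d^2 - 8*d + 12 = (d - 6)*(d - 1)*(d + 2)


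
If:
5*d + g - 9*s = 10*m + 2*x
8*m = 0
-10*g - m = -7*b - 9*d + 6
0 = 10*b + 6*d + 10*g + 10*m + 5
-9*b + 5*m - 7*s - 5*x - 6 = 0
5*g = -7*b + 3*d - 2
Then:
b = 9/88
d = -13/264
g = -63/110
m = 0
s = 83/264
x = -301/165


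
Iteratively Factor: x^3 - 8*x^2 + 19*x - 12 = (x - 4)*(x^2 - 4*x + 3) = (x - 4)*(x - 3)*(x - 1)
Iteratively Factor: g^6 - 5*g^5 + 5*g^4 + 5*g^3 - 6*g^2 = (g - 1)*(g^5 - 4*g^4 + g^3 + 6*g^2) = g*(g - 1)*(g^4 - 4*g^3 + g^2 + 6*g) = g*(g - 2)*(g - 1)*(g^3 - 2*g^2 - 3*g) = g^2*(g - 2)*(g - 1)*(g^2 - 2*g - 3) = g^2*(g - 3)*(g - 2)*(g - 1)*(g + 1)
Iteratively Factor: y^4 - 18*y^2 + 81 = (y + 3)*(y^3 - 3*y^2 - 9*y + 27) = (y + 3)^2*(y^2 - 6*y + 9) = (y - 3)*(y + 3)^2*(y - 3)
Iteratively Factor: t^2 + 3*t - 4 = (t - 1)*(t + 4)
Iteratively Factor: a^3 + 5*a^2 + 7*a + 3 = (a + 1)*(a^2 + 4*a + 3) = (a + 1)*(a + 3)*(a + 1)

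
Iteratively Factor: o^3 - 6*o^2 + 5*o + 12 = (o - 3)*(o^2 - 3*o - 4) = (o - 3)*(o + 1)*(o - 4)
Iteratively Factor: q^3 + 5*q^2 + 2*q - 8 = (q - 1)*(q^2 + 6*q + 8) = (q - 1)*(q + 2)*(q + 4)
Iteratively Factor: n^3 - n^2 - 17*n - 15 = (n + 1)*(n^2 - 2*n - 15) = (n + 1)*(n + 3)*(n - 5)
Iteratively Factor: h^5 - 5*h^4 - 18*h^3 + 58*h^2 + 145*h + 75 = (h - 5)*(h^4 - 18*h^2 - 32*h - 15) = (h - 5)^2*(h^3 + 5*h^2 + 7*h + 3) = (h - 5)^2*(h + 1)*(h^2 + 4*h + 3) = (h - 5)^2*(h + 1)^2*(h + 3)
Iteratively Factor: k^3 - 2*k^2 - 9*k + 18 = (k - 2)*(k^2 - 9) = (k - 2)*(k + 3)*(k - 3)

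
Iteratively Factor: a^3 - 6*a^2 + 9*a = (a - 3)*(a^2 - 3*a) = a*(a - 3)*(a - 3)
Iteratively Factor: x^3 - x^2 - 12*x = (x - 4)*(x^2 + 3*x) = x*(x - 4)*(x + 3)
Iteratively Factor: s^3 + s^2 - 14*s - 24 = (s - 4)*(s^2 + 5*s + 6) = (s - 4)*(s + 3)*(s + 2)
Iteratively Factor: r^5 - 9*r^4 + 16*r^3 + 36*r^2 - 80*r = (r - 2)*(r^4 - 7*r^3 + 2*r^2 + 40*r) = (r - 4)*(r - 2)*(r^3 - 3*r^2 - 10*r) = (r - 4)*(r - 2)*(r + 2)*(r^2 - 5*r) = (r - 5)*(r - 4)*(r - 2)*(r + 2)*(r)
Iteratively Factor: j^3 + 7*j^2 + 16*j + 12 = (j + 2)*(j^2 + 5*j + 6) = (j + 2)^2*(j + 3)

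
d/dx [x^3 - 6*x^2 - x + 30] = 3*x^2 - 12*x - 1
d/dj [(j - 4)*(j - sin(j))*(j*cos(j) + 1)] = (4 - j)*(j - sin(j))*(j*sin(j) - cos(j)) + (4 - j)*(j*cos(j) + 1)*(cos(j) - 1) + (j - sin(j))*(j*cos(j) + 1)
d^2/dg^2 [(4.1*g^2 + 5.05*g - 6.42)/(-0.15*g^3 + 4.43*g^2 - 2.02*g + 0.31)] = (-0.1845*g^6 - 0.681749999999994*g^5 + 29.3215500000001*g^4 - 339.45625*g^3 + 798.587988*g^2 - 301.297902*g + 27.646524)/(0.003375*g^9 - 0.299025*g^8 + 8.967555*g^7 - 95.012972*g^6 + 121.999044*g^5 - 73.043253*g^4 + 24.930049*g^3 - 5.071941*g^2 + 0.582366*g - 0.029791)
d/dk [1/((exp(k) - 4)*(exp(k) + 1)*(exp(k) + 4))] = -((exp(k) - 4)*(exp(k) + 1) + (exp(k) - 4)*(exp(k) + 4) + (exp(k) + 1)*(exp(k) + 4))/(4*(exp(k) - 4)^2*(exp(k) + 4)^2*cosh(k/2)^2)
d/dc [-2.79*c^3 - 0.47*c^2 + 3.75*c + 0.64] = -8.37*c^2 - 0.94*c + 3.75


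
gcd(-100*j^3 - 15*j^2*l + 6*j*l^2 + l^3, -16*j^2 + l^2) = 4*j - l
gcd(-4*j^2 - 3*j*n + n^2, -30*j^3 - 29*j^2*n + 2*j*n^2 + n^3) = j + n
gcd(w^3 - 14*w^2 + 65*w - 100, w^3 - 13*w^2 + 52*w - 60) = w - 5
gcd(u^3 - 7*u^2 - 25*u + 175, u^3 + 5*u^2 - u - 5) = u + 5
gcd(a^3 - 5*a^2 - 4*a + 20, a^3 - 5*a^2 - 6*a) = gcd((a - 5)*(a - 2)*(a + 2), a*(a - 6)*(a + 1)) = 1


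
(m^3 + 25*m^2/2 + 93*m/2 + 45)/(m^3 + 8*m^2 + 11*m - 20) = (m^2 + 15*m/2 + 9)/(m^2 + 3*m - 4)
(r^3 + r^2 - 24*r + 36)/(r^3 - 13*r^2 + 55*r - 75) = (r^2 + 4*r - 12)/(r^2 - 10*r + 25)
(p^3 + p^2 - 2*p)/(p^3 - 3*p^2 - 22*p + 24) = p*(p + 2)/(p^2 - 2*p - 24)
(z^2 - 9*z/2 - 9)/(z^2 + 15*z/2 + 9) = (z - 6)/(z + 6)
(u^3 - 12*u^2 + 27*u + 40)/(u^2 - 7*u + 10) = (u^2 - 7*u - 8)/(u - 2)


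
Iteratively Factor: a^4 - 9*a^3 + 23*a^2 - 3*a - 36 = (a - 3)*(a^3 - 6*a^2 + 5*a + 12) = (a - 4)*(a - 3)*(a^2 - 2*a - 3) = (a - 4)*(a - 3)^2*(a + 1)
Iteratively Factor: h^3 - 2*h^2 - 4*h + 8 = (h + 2)*(h^2 - 4*h + 4) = (h - 2)*(h + 2)*(h - 2)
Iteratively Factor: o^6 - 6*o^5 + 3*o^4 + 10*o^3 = (o - 5)*(o^5 - o^4 - 2*o^3) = (o - 5)*(o - 2)*(o^4 + o^3) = o*(o - 5)*(o - 2)*(o^3 + o^2) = o*(o - 5)*(o - 2)*(o + 1)*(o^2) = o^2*(o - 5)*(o - 2)*(o + 1)*(o)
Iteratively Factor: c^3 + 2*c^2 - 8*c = (c - 2)*(c^2 + 4*c) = (c - 2)*(c + 4)*(c)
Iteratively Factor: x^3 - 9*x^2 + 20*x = (x - 5)*(x^2 - 4*x) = (x - 5)*(x - 4)*(x)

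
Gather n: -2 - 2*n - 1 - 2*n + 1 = -4*n - 2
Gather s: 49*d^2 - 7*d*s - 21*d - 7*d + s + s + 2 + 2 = 49*d^2 - 28*d + s*(2 - 7*d) + 4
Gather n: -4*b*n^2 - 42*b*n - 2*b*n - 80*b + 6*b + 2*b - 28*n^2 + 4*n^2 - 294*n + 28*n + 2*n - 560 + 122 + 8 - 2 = -72*b + n^2*(-4*b - 24) + n*(-44*b - 264) - 432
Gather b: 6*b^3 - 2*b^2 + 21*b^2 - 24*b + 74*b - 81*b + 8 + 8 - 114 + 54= 6*b^3 + 19*b^2 - 31*b - 44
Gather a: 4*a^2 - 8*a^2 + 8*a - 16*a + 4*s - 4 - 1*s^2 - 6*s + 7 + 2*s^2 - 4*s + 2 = -4*a^2 - 8*a + s^2 - 6*s + 5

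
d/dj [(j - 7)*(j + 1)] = 2*j - 6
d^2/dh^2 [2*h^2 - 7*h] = 4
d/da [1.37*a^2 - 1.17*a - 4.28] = 2.74*a - 1.17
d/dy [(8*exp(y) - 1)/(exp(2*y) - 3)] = 2*(-4*exp(2*y) + exp(y) - 12)*exp(y)/(exp(4*y) - 6*exp(2*y) + 9)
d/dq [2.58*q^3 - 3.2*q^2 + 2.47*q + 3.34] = 7.74*q^2 - 6.4*q + 2.47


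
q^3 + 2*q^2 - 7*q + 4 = (q - 1)^2*(q + 4)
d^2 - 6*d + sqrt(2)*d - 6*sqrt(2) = (d - 6)*(d + sqrt(2))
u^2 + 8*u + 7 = (u + 1)*(u + 7)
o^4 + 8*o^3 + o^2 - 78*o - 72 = (o - 3)*(o + 1)*(o + 4)*(o + 6)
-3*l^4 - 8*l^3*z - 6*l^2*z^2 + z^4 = (-3*l + z)*(l + z)^3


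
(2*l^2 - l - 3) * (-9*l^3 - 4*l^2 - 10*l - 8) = -18*l^5 + l^4 + 11*l^3 + 6*l^2 + 38*l + 24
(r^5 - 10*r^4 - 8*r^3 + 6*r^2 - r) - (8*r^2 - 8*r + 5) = r^5 - 10*r^4 - 8*r^3 - 2*r^2 + 7*r - 5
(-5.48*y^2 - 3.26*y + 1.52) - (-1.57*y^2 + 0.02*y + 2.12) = -3.91*y^2 - 3.28*y - 0.6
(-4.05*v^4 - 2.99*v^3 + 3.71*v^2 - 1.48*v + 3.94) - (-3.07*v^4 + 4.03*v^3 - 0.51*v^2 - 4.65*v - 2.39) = -0.98*v^4 - 7.02*v^3 + 4.22*v^2 + 3.17*v + 6.33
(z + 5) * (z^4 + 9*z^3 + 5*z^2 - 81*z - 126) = z^5 + 14*z^4 + 50*z^3 - 56*z^2 - 531*z - 630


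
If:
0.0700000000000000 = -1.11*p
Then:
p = -0.06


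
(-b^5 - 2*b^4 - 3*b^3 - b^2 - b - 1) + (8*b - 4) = -b^5 - 2*b^4 - 3*b^3 - b^2 + 7*b - 5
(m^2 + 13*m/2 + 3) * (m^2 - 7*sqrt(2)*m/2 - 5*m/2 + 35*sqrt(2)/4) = m^4 - 7*sqrt(2)*m^3/2 + 4*m^3 - 14*sqrt(2)*m^2 - 53*m^2/4 - 15*m/2 + 371*sqrt(2)*m/8 + 105*sqrt(2)/4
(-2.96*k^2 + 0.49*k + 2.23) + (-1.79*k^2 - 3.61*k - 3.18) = -4.75*k^2 - 3.12*k - 0.95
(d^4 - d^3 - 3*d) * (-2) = -2*d^4 + 2*d^3 + 6*d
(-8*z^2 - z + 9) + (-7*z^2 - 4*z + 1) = -15*z^2 - 5*z + 10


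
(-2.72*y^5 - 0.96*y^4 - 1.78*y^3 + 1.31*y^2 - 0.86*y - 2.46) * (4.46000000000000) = -12.1312*y^5 - 4.2816*y^4 - 7.9388*y^3 + 5.8426*y^2 - 3.8356*y - 10.9716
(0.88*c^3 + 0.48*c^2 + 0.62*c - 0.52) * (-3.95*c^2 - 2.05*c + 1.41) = -3.476*c^5 - 3.7*c^4 - 2.1922*c^3 + 1.4598*c^2 + 1.9402*c - 0.7332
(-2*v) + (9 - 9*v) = 9 - 11*v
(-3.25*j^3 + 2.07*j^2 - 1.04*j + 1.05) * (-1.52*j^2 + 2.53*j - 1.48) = 4.94*j^5 - 11.3689*j^4 + 11.6279*j^3 - 7.2908*j^2 + 4.1957*j - 1.554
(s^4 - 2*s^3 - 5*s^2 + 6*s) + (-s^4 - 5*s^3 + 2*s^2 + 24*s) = -7*s^3 - 3*s^2 + 30*s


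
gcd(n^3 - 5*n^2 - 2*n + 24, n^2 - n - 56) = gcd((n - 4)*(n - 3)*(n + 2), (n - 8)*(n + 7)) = 1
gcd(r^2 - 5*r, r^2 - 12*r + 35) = r - 5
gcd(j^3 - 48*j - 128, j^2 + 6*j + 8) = j + 4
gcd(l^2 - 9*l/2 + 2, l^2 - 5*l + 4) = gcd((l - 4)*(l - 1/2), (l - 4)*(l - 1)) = l - 4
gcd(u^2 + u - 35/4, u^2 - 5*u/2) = u - 5/2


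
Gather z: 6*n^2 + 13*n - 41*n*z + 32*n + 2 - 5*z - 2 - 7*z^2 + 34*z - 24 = 6*n^2 + 45*n - 7*z^2 + z*(29 - 41*n) - 24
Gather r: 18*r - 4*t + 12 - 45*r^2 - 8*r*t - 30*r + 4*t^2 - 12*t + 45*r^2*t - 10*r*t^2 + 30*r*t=r^2*(45*t - 45) + r*(-10*t^2 + 22*t - 12) + 4*t^2 - 16*t + 12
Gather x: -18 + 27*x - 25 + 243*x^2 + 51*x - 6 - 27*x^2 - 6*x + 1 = 216*x^2 + 72*x - 48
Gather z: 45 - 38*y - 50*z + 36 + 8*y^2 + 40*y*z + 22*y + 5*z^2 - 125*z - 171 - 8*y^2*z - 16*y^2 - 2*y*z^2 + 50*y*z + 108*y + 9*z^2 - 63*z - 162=-8*y^2 + 92*y + z^2*(14 - 2*y) + z*(-8*y^2 + 90*y - 238) - 252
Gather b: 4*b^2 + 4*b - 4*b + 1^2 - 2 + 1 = 4*b^2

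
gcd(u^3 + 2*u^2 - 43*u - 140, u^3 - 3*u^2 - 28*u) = u^2 - 3*u - 28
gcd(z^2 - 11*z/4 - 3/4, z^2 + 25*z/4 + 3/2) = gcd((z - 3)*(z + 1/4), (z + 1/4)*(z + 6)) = z + 1/4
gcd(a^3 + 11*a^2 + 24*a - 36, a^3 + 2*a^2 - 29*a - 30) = a + 6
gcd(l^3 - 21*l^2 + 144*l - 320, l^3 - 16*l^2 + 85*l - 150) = l - 5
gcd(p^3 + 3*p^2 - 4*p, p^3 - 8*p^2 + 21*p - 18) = 1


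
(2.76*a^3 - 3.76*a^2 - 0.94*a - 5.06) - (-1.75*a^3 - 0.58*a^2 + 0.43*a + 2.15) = 4.51*a^3 - 3.18*a^2 - 1.37*a - 7.21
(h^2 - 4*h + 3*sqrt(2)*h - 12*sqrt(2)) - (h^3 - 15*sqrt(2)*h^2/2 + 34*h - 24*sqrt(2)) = -h^3 + h^2 + 15*sqrt(2)*h^2/2 - 38*h + 3*sqrt(2)*h + 12*sqrt(2)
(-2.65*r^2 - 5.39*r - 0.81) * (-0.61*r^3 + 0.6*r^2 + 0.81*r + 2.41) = 1.6165*r^5 + 1.6979*r^4 - 4.8864*r^3 - 11.2384*r^2 - 13.646*r - 1.9521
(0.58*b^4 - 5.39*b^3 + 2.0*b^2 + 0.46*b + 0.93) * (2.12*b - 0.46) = 1.2296*b^5 - 11.6936*b^4 + 6.7194*b^3 + 0.0552*b^2 + 1.76*b - 0.4278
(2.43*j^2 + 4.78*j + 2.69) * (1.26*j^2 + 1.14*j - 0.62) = 3.0618*j^4 + 8.793*j^3 + 7.332*j^2 + 0.103*j - 1.6678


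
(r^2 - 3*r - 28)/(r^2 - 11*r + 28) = (r + 4)/(r - 4)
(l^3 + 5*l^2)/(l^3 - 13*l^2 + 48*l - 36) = l^2*(l + 5)/(l^3 - 13*l^2 + 48*l - 36)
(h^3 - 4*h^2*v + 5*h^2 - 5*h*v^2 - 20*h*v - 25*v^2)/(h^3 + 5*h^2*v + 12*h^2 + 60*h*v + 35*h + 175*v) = (h^2 - 4*h*v - 5*v^2)/(h^2 + 5*h*v + 7*h + 35*v)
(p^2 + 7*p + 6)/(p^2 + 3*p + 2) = (p + 6)/(p + 2)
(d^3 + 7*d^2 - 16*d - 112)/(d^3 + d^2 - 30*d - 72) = (d^2 + 3*d - 28)/(d^2 - 3*d - 18)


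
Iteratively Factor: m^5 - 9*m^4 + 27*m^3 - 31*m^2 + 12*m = (m - 4)*(m^4 - 5*m^3 + 7*m^2 - 3*m) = m*(m - 4)*(m^3 - 5*m^2 + 7*m - 3) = m*(m - 4)*(m - 1)*(m^2 - 4*m + 3) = m*(m - 4)*(m - 1)^2*(m - 3)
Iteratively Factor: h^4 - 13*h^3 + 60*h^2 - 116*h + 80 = (h - 4)*(h^3 - 9*h^2 + 24*h - 20) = (h - 4)*(h - 2)*(h^2 - 7*h + 10) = (h - 4)*(h - 2)^2*(h - 5)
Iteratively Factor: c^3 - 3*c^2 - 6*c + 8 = (c + 2)*(c^2 - 5*c + 4) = (c - 1)*(c + 2)*(c - 4)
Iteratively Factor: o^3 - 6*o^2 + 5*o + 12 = (o + 1)*(o^2 - 7*o + 12) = (o - 3)*(o + 1)*(o - 4)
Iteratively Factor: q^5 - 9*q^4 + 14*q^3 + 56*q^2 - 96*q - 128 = (q + 2)*(q^4 - 11*q^3 + 36*q^2 - 16*q - 64) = (q + 1)*(q + 2)*(q^3 - 12*q^2 + 48*q - 64) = (q - 4)*(q + 1)*(q + 2)*(q^2 - 8*q + 16) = (q - 4)^2*(q + 1)*(q + 2)*(q - 4)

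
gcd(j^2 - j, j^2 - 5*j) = j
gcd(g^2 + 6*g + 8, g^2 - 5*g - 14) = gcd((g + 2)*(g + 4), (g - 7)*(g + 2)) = g + 2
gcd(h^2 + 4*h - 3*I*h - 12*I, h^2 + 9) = h - 3*I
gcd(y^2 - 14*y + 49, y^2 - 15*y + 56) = y - 7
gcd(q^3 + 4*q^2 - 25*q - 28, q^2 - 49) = q + 7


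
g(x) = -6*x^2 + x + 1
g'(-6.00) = 73.00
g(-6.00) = -221.00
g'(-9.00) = 109.00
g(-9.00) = -494.00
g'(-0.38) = 5.56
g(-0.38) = -0.25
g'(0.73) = -7.76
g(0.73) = -1.47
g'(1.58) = -17.96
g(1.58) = -12.40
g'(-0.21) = 3.52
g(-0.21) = 0.53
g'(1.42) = -16.04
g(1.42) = -9.68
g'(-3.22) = 39.64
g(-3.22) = -64.43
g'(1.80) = -20.60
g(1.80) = -16.64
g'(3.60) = -42.20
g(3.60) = -73.16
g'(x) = 1 - 12*x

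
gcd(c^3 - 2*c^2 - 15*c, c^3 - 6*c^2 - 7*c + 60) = c^2 - 2*c - 15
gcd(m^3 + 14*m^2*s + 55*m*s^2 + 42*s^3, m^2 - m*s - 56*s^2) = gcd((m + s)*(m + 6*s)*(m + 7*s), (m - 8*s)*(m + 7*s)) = m + 7*s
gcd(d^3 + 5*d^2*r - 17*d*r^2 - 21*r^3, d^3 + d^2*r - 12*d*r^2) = -d + 3*r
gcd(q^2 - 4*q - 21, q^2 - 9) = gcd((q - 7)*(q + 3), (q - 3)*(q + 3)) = q + 3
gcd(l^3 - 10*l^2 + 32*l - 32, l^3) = 1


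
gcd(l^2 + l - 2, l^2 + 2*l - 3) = l - 1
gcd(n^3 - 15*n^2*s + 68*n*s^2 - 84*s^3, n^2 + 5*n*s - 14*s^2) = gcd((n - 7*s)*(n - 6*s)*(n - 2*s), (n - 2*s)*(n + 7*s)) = -n + 2*s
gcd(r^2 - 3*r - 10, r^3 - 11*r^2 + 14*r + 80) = r^2 - 3*r - 10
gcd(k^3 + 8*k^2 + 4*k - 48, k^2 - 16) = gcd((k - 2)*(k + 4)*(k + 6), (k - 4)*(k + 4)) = k + 4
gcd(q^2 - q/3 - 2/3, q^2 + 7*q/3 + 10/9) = q + 2/3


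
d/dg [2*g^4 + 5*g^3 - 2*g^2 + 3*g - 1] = 8*g^3 + 15*g^2 - 4*g + 3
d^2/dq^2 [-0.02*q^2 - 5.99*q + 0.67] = -0.0400000000000000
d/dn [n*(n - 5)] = 2*n - 5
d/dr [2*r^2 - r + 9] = 4*r - 1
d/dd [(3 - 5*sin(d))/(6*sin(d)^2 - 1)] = (30*sin(d)^2 - 36*sin(d) + 5)*cos(d)/(6*sin(d)^2 - 1)^2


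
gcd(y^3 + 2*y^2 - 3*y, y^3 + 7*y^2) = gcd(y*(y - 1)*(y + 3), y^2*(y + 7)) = y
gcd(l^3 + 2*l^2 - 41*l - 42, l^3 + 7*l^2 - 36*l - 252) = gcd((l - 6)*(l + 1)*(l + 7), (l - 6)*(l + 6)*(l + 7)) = l^2 + l - 42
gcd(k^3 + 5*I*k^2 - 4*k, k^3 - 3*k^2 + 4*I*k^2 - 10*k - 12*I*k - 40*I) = k + 4*I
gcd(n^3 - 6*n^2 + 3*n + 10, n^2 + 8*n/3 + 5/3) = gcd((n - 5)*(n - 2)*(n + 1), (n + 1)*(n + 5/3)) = n + 1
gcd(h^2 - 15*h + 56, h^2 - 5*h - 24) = h - 8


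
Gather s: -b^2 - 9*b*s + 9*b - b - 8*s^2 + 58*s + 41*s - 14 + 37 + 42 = -b^2 + 8*b - 8*s^2 + s*(99 - 9*b) + 65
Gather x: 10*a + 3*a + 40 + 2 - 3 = 13*a + 39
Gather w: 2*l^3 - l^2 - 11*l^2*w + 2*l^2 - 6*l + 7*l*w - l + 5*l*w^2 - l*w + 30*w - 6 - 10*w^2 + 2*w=2*l^3 + l^2 - 7*l + w^2*(5*l - 10) + w*(-11*l^2 + 6*l + 32) - 6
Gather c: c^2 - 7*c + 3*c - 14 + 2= c^2 - 4*c - 12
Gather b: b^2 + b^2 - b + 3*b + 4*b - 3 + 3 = 2*b^2 + 6*b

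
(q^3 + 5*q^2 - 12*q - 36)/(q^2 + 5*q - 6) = (q^2 - q - 6)/(q - 1)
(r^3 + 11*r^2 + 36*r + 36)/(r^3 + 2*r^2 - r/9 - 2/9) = 9*(r^2 + 9*r + 18)/(9*r^2 - 1)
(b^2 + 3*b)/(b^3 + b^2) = (b + 3)/(b*(b + 1))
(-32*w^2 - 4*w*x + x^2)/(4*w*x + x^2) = (-8*w + x)/x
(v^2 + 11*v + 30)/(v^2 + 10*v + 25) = (v + 6)/(v + 5)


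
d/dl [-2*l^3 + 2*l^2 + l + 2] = -6*l^2 + 4*l + 1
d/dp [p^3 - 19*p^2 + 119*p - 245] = 3*p^2 - 38*p + 119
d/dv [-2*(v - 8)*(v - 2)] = 20 - 4*v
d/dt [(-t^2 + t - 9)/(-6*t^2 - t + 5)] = (7*t^2 - 118*t - 4)/(36*t^4 + 12*t^3 - 59*t^2 - 10*t + 25)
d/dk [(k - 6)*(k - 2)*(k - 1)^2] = 4*k^3 - 30*k^2 + 58*k - 32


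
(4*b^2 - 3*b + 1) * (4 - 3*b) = -12*b^3 + 25*b^2 - 15*b + 4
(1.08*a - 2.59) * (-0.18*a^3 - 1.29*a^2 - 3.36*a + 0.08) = -0.1944*a^4 - 0.927*a^3 - 0.2877*a^2 + 8.7888*a - 0.2072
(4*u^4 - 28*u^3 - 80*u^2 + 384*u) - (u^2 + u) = 4*u^4 - 28*u^3 - 81*u^2 + 383*u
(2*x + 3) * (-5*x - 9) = -10*x^2 - 33*x - 27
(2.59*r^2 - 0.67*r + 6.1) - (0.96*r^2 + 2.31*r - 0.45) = 1.63*r^2 - 2.98*r + 6.55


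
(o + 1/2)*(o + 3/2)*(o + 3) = o^3 + 5*o^2 + 27*o/4 + 9/4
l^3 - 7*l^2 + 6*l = l*(l - 6)*(l - 1)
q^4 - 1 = (q - 1)*(q + I)*(-I*q - I)*(I*q + 1)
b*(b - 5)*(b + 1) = b^3 - 4*b^2 - 5*b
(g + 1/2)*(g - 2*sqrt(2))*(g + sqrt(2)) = g^3 - sqrt(2)*g^2 + g^2/2 - 4*g - sqrt(2)*g/2 - 2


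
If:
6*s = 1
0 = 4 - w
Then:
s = 1/6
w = 4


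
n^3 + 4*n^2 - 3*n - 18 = (n - 2)*(n + 3)^2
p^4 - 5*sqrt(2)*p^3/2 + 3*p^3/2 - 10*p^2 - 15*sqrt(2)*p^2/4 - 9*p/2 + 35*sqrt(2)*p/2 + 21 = (p - 2)*(p + 7/2)*(p - 3*sqrt(2))*(p + sqrt(2)/2)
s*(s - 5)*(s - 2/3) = s^3 - 17*s^2/3 + 10*s/3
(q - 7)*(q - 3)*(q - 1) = q^3 - 11*q^2 + 31*q - 21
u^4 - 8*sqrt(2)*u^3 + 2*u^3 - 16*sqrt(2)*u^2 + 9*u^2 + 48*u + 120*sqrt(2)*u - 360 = (u - 3)*(u + 5)*(u - 6*sqrt(2))*(u - 2*sqrt(2))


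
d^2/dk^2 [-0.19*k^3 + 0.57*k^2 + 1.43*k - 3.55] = 1.14 - 1.14*k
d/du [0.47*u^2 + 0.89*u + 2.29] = 0.94*u + 0.89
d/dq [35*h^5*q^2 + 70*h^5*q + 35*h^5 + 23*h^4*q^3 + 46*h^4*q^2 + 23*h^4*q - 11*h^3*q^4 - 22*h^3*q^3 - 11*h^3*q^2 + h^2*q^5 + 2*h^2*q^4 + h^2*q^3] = h^2*(70*h^3*q + 70*h^3 + 69*h^2*q^2 + 92*h^2*q + 23*h^2 - 44*h*q^3 - 66*h*q^2 - 22*h*q + 5*q^4 + 8*q^3 + 3*q^2)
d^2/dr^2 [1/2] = 0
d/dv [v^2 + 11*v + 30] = 2*v + 11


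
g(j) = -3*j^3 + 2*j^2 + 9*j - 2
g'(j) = -9*j^2 + 4*j + 9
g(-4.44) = 260.05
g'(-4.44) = -186.18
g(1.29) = 6.50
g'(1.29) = -0.82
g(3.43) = -68.66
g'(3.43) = -83.16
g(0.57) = 3.22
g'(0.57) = 8.36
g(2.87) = -30.62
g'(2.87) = -53.65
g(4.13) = -142.05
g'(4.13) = -127.99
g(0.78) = 4.81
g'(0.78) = 6.64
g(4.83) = -249.91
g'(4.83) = -181.64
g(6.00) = -524.00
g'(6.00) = -291.00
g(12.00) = -4790.00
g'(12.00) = -1239.00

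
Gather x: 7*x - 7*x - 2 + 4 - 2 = 0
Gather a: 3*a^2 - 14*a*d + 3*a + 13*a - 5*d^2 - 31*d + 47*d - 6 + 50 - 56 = 3*a^2 + a*(16 - 14*d) - 5*d^2 + 16*d - 12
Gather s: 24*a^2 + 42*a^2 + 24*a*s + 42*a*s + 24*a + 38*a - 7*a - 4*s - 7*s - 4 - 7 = 66*a^2 + 55*a + s*(66*a - 11) - 11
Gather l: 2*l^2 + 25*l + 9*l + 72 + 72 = 2*l^2 + 34*l + 144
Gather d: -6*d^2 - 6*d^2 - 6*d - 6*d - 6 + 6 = -12*d^2 - 12*d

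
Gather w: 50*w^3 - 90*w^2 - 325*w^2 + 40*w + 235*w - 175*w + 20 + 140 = 50*w^3 - 415*w^2 + 100*w + 160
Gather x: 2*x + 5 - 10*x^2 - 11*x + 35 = -10*x^2 - 9*x + 40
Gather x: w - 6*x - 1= w - 6*x - 1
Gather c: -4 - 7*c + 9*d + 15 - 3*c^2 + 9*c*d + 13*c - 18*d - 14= -3*c^2 + c*(9*d + 6) - 9*d - 3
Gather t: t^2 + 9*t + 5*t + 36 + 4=t^2 + 14*t + 40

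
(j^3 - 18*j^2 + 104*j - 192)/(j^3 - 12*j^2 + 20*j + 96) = (j - 4)/(j + 2)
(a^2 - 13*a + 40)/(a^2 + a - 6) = (a^2 - 13*a + 40)/(a^2 + a - 6)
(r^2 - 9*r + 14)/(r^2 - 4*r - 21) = (r - 2)/(r + 3)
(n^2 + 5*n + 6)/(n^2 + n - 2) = (n + 3)/(n - 1)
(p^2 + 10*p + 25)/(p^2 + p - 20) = (p + 5)/(p - 4)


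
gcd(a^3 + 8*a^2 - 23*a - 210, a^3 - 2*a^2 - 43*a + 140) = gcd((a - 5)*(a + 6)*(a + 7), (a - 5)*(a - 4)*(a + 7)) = a^2 + 2*a - 35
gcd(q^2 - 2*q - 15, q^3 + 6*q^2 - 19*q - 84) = q + 3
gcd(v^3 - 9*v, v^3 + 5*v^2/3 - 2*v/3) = v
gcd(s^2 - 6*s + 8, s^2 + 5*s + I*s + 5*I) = 1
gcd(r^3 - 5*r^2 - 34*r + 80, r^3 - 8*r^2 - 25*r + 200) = r^2 - 3*r - 40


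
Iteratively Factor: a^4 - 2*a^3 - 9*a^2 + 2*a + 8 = (a + 2)*(a^3 - 4*a^2 - a + 4) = (a + 1)*(a + 2)*(a^2 - 5*a + 4) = (a - 1)*(a + 1)*(a + 2)*(a - 4)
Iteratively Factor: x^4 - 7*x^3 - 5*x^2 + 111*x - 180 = (x - 5)*(x^3 - 2*x^2 - 15*x + 36) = (x - 5)*(x + 4)*(x^2 - 6*x + 9) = (x - 5)*(x - 3)*(x + 4)*(x - 3)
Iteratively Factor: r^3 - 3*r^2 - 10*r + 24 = (r - 4)*(r^2 + r - 6) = (r - 4)*(r - 2)*(r + 3)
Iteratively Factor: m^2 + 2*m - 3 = (m - 1)*(m + 3)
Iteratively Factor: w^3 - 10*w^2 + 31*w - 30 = (w - 3)*(w^2 - 7*w + 10) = (w - 5)*(w - 3)*(w - 2)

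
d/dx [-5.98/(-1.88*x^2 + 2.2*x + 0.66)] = (13.156 - 22.4848*x)/(-1.88*x^2 + 2.2*x + 0.66)^2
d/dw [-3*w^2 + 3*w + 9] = 3 - 6*w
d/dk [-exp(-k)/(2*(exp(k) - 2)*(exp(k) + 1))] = (3*exp(2*k)/2 - exp(k) - 1)*exp(-k)/(exp(4*k) - 2*exp(3*k) - 3*exp(2*k) + 4*exp(k) + 4)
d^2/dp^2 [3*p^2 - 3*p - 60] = 6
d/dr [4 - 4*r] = -4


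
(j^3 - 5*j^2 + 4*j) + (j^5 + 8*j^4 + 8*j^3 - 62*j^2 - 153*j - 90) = j^5 + 8*j^4 + 9*j^3 - 67*j^2 - 149*j - 90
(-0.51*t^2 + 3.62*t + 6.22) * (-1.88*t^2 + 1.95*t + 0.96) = 0.9588*t^4 - 7.8001*t^3 - 5.1242*t^2 + 15.6042*t + 5.9712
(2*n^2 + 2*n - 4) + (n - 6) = 2*n^2 + 3*n - 10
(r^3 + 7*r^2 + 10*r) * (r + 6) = r^4 + 13*r^3 + 52*r^2 + 60*r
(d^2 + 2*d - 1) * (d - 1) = d^3 + d^2 - 3*d + 1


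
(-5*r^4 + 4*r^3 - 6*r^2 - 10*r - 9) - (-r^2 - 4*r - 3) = -5*r^4 + 4*r^3 - 5*r^2 - 6*r - 6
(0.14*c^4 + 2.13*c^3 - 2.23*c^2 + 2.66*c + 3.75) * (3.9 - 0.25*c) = -0.035*c^5 + 0.0135000000000001*c^4 + 8.8645*c^3 - 9.362*c^2 + 9.4365*c + 14.625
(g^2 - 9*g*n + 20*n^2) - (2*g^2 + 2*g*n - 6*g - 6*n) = -g^2 - 11*g*n + 6*g + 20*n^2 + 6*n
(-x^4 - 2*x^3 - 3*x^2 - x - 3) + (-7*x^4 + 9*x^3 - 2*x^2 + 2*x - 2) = -8*x^4 + 7*x^3 - 5*x^2 + x - 5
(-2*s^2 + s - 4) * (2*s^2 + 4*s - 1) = -4*s^4 - 6*s^3 - 2*s^2 - 17*s + 4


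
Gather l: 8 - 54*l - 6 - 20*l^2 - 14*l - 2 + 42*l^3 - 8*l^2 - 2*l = 42*l^3 - 28*l^2 - 70*l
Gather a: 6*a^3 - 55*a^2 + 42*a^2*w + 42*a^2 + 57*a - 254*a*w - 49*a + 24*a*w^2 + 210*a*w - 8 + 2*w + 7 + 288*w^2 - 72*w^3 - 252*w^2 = 6*a^3 + a^2*(42*w - 13) + a*(24*w^2 - 44*w + 8) - 72*w^3 + 36*w^2 + 2*w - 1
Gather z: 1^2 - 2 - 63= -64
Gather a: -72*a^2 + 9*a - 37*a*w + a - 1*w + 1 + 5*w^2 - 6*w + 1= -72*a^2 + a*(10 - 37*w) + 5*w^2 - 7*w + 2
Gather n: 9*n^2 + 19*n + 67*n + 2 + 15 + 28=9*n^2 + 86*n + 45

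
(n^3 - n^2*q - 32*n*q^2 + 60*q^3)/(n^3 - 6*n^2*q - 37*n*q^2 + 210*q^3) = (-n + 2*q)/(-n + 7*q)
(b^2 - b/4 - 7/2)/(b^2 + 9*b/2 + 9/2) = (4*b^2 - b - 14)/(2*(2*b^2 + 9*b + 9))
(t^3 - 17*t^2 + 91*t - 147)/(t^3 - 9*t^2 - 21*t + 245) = (t - 3)/(t + 5)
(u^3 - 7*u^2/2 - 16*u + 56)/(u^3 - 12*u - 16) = (u^2 + u/2 - 14)/(u^2 + 4*u + 4)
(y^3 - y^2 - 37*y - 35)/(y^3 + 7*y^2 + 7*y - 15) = (y^2 - 6*y - 7)/(y^2 + 2*y - 3)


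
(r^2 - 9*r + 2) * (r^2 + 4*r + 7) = r^4 - 5*r^3 - 27*r^2 - 55*r + 14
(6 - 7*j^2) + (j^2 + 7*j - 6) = -6*j^2 + 7*j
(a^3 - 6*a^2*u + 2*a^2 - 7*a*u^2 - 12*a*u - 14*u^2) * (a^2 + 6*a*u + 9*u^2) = a^5 + 2*a^4 - 34*a^3*u^2 - 96*a^2*u^3 - 68*a^2*u^2 - 63*a*u^4 - 192*a*u^3 - 126*u^4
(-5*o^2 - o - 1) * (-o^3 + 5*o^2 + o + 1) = 5*o^5 - 24*o^4 - 9*o^3 - 11*o^2 - 2*o - 1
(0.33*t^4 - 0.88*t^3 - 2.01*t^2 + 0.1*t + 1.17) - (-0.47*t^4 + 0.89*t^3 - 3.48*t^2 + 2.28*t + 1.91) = 0.8*t^4 - 1.77*t^3 + 1.47*t^2 - 2.18*t - 0.74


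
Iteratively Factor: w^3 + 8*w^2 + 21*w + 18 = (w + 2)*(w^2 + 6*w + 9) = (w + 2)*(w + 3)*(w + 3)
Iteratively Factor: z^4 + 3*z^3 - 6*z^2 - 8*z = (z + 4)*(z^3 - z^2 - 2*z) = (z - 2)*(z + 4)*(z^2 + z) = (z - 2)*(z + 1)*(z + 4)*(z)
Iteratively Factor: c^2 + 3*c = (c + 3)*(c)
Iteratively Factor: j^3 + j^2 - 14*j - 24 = (j - 4)*(j^2 + 5*j + 6) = (j - 4)*(j + 2)*(j + 3)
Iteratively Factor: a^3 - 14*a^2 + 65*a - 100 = (a - 5)*(a^2 - 9*a + 20) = (a - 5)*(a - 4)*(a - 5)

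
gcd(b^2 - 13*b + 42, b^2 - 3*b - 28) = b - 7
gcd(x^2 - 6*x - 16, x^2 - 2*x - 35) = 1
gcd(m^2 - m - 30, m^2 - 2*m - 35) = m + 5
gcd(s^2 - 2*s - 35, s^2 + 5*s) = s + 5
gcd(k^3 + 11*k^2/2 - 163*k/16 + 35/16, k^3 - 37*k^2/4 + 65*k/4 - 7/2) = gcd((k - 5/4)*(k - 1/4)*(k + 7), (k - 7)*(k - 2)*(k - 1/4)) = k - 1/4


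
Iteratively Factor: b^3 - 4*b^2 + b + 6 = (b - 2)*(b^2 - 2*b - 3) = (b - 3)*(b - 2)*(b + 1)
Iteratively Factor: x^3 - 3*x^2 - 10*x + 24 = (x + 3)*(x^2 - 6*x + 8) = (x - 4)*(x + 3)*(x - 2)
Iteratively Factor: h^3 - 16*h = (h + 4)*(h^2 - 4*h) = (h - 4)*(h + 4)*(h)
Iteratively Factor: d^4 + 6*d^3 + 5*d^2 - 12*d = (d)*(d^3 + 6*d^2 + 5*d - 12) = d*(d + 3)*(d^2 + 3*d - 4) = d*(d + 3)*(d + 4)*(d - 1)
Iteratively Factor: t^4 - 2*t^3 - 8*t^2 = (t + 2)*(t^3 - 4*t^2) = t*(t + 2)*(t^2 - 4*t) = t*(t - 4)*(t + 2)*(t)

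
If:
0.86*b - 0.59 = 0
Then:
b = 0.69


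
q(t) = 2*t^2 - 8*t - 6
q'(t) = 4*t - 8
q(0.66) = -10.41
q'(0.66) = -5.36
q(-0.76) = 1.24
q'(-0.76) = -11.04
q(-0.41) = -2.38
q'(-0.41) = -9.64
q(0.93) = -11.71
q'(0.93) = -4.28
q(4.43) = -2.19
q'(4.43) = 9.72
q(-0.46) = -1.90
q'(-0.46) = -9.84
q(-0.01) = -5.92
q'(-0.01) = -8.04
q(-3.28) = 41.76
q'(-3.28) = -21.12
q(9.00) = 84.00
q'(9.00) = 28.00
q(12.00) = 186.00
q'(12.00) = 40.00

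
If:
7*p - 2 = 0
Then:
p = 2/7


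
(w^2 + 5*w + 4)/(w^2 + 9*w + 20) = (w + 1)/(w + 5)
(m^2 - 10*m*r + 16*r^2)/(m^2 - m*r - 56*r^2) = (m - 2*r)/(m + 7*r)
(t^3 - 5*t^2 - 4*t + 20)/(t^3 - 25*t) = (t^2 - 4)/(t*(t + 5))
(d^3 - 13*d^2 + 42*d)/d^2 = d - 13 + 42/d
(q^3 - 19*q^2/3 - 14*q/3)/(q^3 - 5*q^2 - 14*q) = (q + 2/3)/(q + 2)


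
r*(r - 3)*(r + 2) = r^3 - r^2 - 6*r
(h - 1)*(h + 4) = h^2 + 3*h - 4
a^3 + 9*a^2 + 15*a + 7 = (a + 1)^2*(a + 7)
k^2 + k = k*(k + 1)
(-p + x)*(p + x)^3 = -p^4 - 2*p^3*x + 2*p*x^3 + x^4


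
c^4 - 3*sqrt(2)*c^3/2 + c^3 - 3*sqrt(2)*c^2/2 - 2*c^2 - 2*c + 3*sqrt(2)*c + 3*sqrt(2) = (c + 1)*(c - 3*sqrt(2)/2)*(c - sqrt(2))*(c + sqrt(2))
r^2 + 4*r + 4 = (r + 2)^2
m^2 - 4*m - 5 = (m - 5)*(m + 1)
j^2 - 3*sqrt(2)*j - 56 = (j - 7*sqrt(2))*(j + 4*sqrt(2))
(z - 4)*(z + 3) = z^2 - z - 12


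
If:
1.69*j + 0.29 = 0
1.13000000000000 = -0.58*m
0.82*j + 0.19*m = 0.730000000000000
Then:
No Solution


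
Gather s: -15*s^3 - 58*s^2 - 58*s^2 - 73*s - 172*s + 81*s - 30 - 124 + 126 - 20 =-15*s^3 - 116*s^2 - 164*s - 48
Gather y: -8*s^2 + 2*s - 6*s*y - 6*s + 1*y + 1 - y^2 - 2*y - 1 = -8*s^2 - 4*s - y^2 + y*(-6*s - 1)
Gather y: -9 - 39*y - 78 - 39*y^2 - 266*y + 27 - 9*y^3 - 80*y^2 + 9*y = -9*y^3 - 119*y^2 - 296*y - 60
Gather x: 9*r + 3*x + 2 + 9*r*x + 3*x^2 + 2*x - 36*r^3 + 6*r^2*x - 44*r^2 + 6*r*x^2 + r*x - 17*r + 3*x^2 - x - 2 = -36*r^3 - 44*r^2 - 8*r + x^2*(6*r + 6) + x*(6*r^2 + 10*r + 4)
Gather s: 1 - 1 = 0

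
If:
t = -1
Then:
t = -1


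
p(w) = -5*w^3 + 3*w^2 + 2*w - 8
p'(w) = -15*w^2 + 6*w + 2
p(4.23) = -324.30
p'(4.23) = -241.01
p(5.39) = -693.02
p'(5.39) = -401.44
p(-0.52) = -7.53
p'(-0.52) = -5.18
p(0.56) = -6.82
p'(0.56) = 0.66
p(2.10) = -36.88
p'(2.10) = -51.55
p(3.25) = -141.45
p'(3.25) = -136.94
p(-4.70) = 567.98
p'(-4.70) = -357.55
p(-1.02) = -1.61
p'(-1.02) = -19.73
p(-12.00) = 9040.00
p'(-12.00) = -2230.00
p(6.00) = -968.00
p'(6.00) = -502.00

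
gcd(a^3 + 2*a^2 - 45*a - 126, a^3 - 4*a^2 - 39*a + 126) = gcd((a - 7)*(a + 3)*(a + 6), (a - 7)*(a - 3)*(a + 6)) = a^2 - a - 42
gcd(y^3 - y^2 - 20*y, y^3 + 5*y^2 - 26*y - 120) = y^2 - y - 20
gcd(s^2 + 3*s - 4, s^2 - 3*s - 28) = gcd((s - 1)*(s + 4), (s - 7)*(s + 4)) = s + 4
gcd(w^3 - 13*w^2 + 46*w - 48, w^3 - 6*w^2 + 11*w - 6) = w^2 - 5*w + 6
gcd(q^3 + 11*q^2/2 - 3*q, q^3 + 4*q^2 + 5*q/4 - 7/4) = q - 1/2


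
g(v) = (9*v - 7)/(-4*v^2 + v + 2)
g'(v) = (8*v - 1)*(9*v - 7)/(-4*v^2 + v + 2)^2 + 9/(-4*v^2 + v + 2)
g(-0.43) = -13.09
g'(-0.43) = 80.83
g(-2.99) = 0.92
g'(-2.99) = 0.38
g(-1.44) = 2.58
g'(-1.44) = 3.01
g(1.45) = -1.22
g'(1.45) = 0.79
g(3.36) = -0.58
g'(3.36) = 0.15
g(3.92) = -0.51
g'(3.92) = 0.12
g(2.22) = -0.84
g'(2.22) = 0.33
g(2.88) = -0.67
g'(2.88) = 0.20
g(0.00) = -3.50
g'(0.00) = 6.25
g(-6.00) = 0.41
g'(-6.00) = 0.08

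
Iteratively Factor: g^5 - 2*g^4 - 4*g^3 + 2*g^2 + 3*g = (g + 1)*(g^4 - 3*g^3 - g^2 + 3*g) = (g - 3)*(g + 1)*(g^3 - g) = (g - 3)*(g + 1)^2*(g^2 - g) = (g - 3)*(g - 1)*(g + 1)^2*(g)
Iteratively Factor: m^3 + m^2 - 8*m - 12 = (m - 3)*(m^2 + 4*m + 4) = (m - 3)*(m + 2)*(m + 2)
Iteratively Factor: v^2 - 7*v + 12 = (v - 4)*(v - 3)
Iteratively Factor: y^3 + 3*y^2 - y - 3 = (y + 3)*(y^2 - 1) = (y + 1)*(y + 3)*(y - 1)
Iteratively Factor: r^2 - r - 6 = (r + 2)*(r - 3)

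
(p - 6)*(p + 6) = p^2 - 36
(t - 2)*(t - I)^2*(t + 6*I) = t^4 - 2*t^3 + 4*I*t^3 + 11*t^2 - 8*I*t^2 - 22*t - 6*I*t + 12*I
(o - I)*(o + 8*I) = o^2 + 7*I*o + 8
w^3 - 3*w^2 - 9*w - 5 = (w - 5)*(w + 1)^2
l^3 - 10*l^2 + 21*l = l*(l - 7)*(l - 3)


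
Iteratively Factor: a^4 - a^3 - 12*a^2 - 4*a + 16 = (a - 4)*(a^3 + 3*a^2 - 4) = (a - 4)*(a + 2)*(a^2 + a - 2) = (a - 4)*(a + 2)^2*(a - 1)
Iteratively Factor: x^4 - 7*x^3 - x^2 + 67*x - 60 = (x - 4)*(x^3 - 3*x^2 - 13*x + 15) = (x - 4)*(x + 3)*(x^2 - 6*x + 5) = (x - 5)*(x - 4)*(x + 3)*(x - 1)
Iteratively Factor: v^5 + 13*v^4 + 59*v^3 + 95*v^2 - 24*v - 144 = (v - 1)*(v^4 + 14*v^3 + 73*v^2 + 168*v + 144) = (v - 1)*(v + 3)*(v^3 + 11*v^2 + 40*v + 48) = (v - 1)*(v + 3)^2*(v^2 + 8*v + 16) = (v - 1)*(v + 3)^2*(v + 4)*(v + 4)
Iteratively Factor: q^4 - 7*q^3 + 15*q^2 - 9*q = (q)*(q^3 - 7*q^2 + 15*q - 9) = q*(q - 1)*(q^2 - 6*q + 9) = q*(q - 3)*(q - 1)*(q - 3)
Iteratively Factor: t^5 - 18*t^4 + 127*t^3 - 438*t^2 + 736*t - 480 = (t - 4)*(t^4 - 14*t^3 + 71*t^2 - 154*t + 120) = (t - 4)*(t - 3)*(t^3 - 11*t^2 + 38*t - 40) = (t - 4)^2*(t - 3)*(t^2 - 7*t + 10) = (t - 5)*(t - 4)^2*(t - 3)*(t - 2)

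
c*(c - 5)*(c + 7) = c^3 + 2*c^2 - 35*c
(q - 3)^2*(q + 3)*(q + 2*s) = q^4 + 2*q^3*s - 3*q^3 - 6*q^2*s - 9*q^2 - 18*q*s + 27*q + 54*s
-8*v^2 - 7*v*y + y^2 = (-8*v + y)*(v + y)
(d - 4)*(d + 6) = d^2 + 2*d - 24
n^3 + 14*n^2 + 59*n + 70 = (n + 2)*(n + 5)*(n + 7)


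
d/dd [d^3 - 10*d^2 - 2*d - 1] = 3*d^2 - 20*d - 2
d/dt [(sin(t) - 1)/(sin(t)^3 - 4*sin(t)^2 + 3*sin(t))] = (3 - 2*sin(t))*cos(t)/((sin(t) - 3)^2*sin(t)^2)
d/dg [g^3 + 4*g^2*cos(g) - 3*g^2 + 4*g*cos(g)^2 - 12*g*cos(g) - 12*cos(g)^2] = -4*g^2*sin(g) + 3*g^2 + 12*g*sin(g) - 4*g*sin(2*g) + 8*g*cos(g) - 6*g + 12*sin(2*g) + 4*cos(g)^2 - 12*cos(g)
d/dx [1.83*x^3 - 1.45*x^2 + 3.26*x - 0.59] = 5.49*x^2 - 2.9*x + 3.26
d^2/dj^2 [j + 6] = 0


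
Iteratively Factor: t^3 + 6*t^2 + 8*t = (t)*(t^2 + 6*t + 8) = t*(t + 2)*(t + 4)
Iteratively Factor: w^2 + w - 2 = (w - 1)*(w + 2)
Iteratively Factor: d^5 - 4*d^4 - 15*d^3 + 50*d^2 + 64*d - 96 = (d + 3)*(d^4 - 7*d^3 + 6*d^2 + 32*d - 32) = (d - 4)*(d + 3)*(d^3 - 3*d^2 - 6*d + 8) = (d - 4)*(d + 2)*(d + 3)*(d^2 - 5*d + 4) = (d - 4)*(d - 1)*(d + 2)*(d + 3)*(d - 4)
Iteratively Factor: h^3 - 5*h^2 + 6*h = (h - 3)*(h^2 - 2*h) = h*(h - 3)*(h - 2)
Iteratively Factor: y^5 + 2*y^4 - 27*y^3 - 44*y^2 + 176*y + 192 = (y + 4)*(y^4 - 2*y^3 - 19*y^2 + 32*y + 48) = (y + 4)^2*(y^3 - 6*y^2 + 5*y + 12) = (y - 3)*(y + 4)^2*(y^2 - 3*y - 4) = (y - 4)*(y - 3)*(y + 4)^2*(y + 1)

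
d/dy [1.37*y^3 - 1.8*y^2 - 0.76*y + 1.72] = 4.11*y^2 - 3.6*y - 0.76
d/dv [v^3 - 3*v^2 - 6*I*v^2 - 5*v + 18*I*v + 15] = 3*v^2 - 6*v - 12*I*v - 5 + 18*I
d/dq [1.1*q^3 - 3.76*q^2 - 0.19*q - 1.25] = 3.3*q^2 - 7.52*q - 0.19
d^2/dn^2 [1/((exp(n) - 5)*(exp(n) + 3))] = (4*exp(3*n) - 6*exp(2*n) + 64*exp(n) - 30)*exp(n)/(exp(6*n) - 6*exp(5*n) - 33*exp(4*n) + 172*exp(3*n) + 495*exp(2*n) - 1350*exp(n) - 3375)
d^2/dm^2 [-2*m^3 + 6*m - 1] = -12*m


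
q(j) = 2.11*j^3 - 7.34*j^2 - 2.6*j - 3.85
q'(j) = 6.33*j^2 - 14.68*j - 2.6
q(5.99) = 170.70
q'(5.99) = 136.59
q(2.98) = -20.94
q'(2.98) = 9.87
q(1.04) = -12.12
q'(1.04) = -11.02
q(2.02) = -21.66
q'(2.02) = -6.42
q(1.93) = -21.04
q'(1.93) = -7.35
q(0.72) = -8.74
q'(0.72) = -9.89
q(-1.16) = -14.00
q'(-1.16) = 22.95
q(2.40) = -23.20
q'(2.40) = -1.37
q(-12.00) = -4675.69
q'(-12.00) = 1085.08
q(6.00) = 172.07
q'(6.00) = 137.20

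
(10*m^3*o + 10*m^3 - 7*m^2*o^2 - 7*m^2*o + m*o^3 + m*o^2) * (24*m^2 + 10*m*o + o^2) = 240*m^5*o + 240*m^5 - 68*m^4*o^2 - 68*m^4*o - 36*m^3*o^3 - 36*m^3*o^2 + 3*m^2*o^4 + 3*m^2*o^3 + m*o^5 + m*o^4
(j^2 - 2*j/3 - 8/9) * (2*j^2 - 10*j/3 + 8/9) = 2*j^4 - 14*j^3/3 + 4*j^2/3 + 64*j/27 - 64/81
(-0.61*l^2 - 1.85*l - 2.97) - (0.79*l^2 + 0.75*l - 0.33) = -1.4*l^2 - 2.6*l - 2.64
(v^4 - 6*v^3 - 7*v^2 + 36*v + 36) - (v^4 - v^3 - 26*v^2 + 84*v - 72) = -5*v^3 + 19*v^2 - 48*v + 108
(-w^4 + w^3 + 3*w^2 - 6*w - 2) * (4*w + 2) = -4*w^5 + 2*w^4 + 14*w^3 - 18*w^2 - 20*w - 4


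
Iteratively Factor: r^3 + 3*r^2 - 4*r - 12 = (r + 3)*(r^2 - 4) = (r - 2)*(r + 3)*(r + 2)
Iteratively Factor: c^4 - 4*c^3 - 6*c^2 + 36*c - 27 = (c + 3)*(c^3 - 7*c^2 + 15*c - 9) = (c - 3)*(c + 3)*(c^2 - 4*c + 3) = (c - 3)*(c - 1)*(c + 3)*(c - 3)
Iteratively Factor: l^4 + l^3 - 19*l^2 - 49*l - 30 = (l - 5)*(l^3 + 6*l^2 + 11*l + 6) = (l - 5)*(l + 3)*(l^2 + 3*l + 2) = (l - 5)*(l + 2)*(l + 3)*(l + 1)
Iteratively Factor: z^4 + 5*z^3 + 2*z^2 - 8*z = (z + 4)*(z^3 + z^2 - 2*z) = z*(z + 4)*(z^2 + z - 2) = z*(z - 1)*(z + 4)*(z + 2)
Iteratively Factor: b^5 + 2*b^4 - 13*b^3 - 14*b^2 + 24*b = (b - 3)*(b^4 + 5*b^3 + 2*b^2 - 8*b) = b*(b - 3)*(b^3 + 5*b^2 + 2*b - 8) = b*(b - 3)*(b - 1)*(b^2 + 6*b + 8) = b*(b - 3)*(b - 1)*(b + 4)*(b + 2)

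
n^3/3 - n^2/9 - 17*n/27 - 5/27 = (n/3 + 1/3)*(n - 5/3)*(n + 1/3)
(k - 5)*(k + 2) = k^2 - 3*k - 10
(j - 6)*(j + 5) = j^2 - j - 30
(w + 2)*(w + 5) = w^2 + 7*w + 10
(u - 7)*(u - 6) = u^2 - 13*u + 42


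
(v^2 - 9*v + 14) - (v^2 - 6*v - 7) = 21 - 3*v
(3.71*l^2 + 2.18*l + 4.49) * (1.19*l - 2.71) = 4.4149*l^3 - 7.4599*l^2 - 0.5647*l - 12.1679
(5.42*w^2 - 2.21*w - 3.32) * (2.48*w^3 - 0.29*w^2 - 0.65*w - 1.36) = 13.4416*w^5 - 7.0526*w^4 - 11.1157*w^3 - 4.9719*w^2 + 5.1636*w + 4.5152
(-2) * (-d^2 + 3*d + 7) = 2*d^2 - 6*d - 14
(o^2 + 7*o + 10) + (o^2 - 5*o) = 2*o^2 + 2*o + 10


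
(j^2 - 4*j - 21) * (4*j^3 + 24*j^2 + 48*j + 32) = 4*j^5 + 8*j^4 - 132*j^3 - 664*j^2 - 1136*j - 672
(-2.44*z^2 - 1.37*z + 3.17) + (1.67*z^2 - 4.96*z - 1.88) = -0.77*z^2 - 6.33*z + 1.29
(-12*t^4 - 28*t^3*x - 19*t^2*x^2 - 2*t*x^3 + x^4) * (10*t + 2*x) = -120*t^5 - 304*t^4*x - 246*t^3*x^2 - 58*t^2*x^3 + 6*t*x^4 + 2*x^5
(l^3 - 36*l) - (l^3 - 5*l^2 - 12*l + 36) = 5*l^2 - 24*l - 36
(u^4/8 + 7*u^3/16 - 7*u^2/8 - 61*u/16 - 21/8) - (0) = u^4/8 + 7*u^3/16 - 7*u^2/8 - 61*u/16 - 21/8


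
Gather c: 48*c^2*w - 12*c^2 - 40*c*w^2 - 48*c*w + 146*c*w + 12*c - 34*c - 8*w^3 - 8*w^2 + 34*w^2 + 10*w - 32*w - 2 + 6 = c^2*(48*w - 12) + c*(-40*w^2 + 98*w - 22) - 8*w^3 + 26*w^2 - 22*w + 4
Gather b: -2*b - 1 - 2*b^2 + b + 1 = -2*b^2 - b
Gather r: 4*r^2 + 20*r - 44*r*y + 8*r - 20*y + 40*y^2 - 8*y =4*r^2 + r*(28 - 44*y) + 40*y^2 - 28*y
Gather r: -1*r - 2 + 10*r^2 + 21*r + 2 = 10*r^2 + 20*r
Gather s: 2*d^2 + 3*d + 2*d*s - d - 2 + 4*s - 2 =2*d^2 + 2*d + s*(2*d + 4) - 4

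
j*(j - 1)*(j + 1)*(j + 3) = j^4 + 3*j^3 - j^2 - 3*j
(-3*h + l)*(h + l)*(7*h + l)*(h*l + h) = -21*h^4*l - 21*h^4 - 17*h^3*l^2 - 17*h^3*l + 5*h^2*l^3 + 5*h^2*l^2 + h*l^4 + h*l^3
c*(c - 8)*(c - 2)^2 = c^4 - 12*c^3 + 36*c^2 - 32*c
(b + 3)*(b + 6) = b^2 + 9*b + 18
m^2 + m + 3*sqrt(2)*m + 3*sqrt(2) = (m + 1)*(m + 3*sqrt(2))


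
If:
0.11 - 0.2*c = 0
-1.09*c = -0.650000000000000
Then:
No Solution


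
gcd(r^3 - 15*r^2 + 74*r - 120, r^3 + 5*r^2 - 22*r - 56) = r - 4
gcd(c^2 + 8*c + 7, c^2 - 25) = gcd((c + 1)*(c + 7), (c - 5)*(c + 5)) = 1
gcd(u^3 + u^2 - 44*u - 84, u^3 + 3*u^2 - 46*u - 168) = u^2 - u - 42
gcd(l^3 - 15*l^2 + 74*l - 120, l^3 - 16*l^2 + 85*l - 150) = l^2 - 11*l + 30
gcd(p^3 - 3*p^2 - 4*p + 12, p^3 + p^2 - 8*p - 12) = p^2 - p - 6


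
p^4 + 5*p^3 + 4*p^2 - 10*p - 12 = (p + 2)*(p + 3)*(p - sqrt(2))*(p + sqrt(2))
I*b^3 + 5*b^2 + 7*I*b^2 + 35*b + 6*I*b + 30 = (b + 6)*(b - 5*I)*(I*b + I)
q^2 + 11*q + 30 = (q + 5)*(q + 6)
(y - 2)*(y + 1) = y^2 - y - 2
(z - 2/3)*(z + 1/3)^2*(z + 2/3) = z^4 + 2*z^3/3 - z^2/3 - 8*z/27 - 4/81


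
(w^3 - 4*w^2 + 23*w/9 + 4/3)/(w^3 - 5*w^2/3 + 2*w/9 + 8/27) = 3*(w - 3)/(3*w - 2)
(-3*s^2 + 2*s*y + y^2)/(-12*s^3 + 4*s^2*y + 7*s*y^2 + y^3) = (3*s + y)/(12*s^2 + 8*s*y + y^2)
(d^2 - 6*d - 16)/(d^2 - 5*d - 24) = (d + 2)/(d + 3)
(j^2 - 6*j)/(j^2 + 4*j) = (j - 6)/(j + 4)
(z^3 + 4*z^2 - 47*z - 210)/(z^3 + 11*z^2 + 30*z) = (z - 7)/z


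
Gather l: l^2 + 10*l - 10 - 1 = l^2 + 10*l - 11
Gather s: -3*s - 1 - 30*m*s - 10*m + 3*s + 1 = -30*m*s - 10*m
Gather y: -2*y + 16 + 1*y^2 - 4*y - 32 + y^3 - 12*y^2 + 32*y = y^3 - 11*y^2 + 26*y - 16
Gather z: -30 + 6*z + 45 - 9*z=15 - 3*z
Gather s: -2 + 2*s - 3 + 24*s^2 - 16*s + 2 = 24*s^2 - 14*s - 3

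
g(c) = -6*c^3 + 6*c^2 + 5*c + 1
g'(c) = -18*c^2 + 12*c + 5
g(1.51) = 1.57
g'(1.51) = -17.92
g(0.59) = 4.81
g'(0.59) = 5.81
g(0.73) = 5.51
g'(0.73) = 4.17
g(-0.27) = 0.21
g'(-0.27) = 0.45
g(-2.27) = 90.75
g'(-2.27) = -114.99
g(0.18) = 2.06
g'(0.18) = 6.58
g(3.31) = -134.30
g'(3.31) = -152.49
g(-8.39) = 3924.94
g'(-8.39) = -1362.74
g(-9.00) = 4816.00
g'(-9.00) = -1561.00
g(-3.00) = 202.00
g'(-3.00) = -193.00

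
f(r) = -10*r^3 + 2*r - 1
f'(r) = 2 - 30*r^2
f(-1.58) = 35.28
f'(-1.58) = -72.89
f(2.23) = -107.44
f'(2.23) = -147.19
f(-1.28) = 17.41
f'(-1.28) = -47.15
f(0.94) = -7.43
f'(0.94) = -24.51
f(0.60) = -1.96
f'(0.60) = -8.80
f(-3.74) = 514.66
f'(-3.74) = -417.63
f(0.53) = -1.43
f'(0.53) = -6.43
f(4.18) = -722.99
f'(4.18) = -522.17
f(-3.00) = 263.00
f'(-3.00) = -268.00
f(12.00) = -17257.00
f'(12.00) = -4318.00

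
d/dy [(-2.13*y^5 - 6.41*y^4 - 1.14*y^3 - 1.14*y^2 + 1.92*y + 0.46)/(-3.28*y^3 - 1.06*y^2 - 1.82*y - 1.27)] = (13.9728*y^7 + 27.7982*y^6 + 29.0956*y^5 + 45.9933*y^4 + 49.3076*y^3 + 12.9798*y^2 + 3.8708*y - 1.6012)/(10.7584*y^6 + 6.9536*y^5 + 13.0628*y^4 + 12.1896*y^3 + 6.0048*y^2 + 4.6228*y + 1.6129)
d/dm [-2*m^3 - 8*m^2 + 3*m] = -6*m^2 - 16*m + 3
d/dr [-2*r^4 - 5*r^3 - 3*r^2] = r*(-8*r^2 - 15*r - 6)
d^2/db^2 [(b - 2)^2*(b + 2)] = 6*b - 4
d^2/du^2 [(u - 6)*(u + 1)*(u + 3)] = 6*u - 4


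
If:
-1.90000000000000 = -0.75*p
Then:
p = 2.53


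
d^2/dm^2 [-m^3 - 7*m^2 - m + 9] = -6*m - 14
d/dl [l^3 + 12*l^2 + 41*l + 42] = 3*l^2 + 24*l + 41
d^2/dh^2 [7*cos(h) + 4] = -7*cos(h)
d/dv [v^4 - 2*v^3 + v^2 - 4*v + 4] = 4*v^3 - 6*v^2 + 2*v - 4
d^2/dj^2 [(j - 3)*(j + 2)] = 2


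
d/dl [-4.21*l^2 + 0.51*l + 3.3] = 0.51 - 8.42*l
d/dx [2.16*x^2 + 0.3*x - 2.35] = 4.32*x + 0.3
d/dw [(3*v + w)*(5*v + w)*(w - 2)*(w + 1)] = 30*v^2*w - 15*v^2 + 24*v*w^2 - 16*v*w - 16*v + 4*w^3 - 3*w^2 - 4*w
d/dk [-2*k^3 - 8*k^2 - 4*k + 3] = -6*k^2 - 16*k - 4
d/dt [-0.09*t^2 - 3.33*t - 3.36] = -0.18*t - 3.33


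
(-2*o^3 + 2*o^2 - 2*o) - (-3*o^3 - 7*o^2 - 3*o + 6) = o^3 + 9*o^2 + o - 6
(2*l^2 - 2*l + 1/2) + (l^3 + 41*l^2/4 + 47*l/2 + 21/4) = l^3 + 49*l^2/4 + 43*l/2 + 23/4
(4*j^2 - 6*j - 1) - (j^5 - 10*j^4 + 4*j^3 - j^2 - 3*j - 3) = -j^5 + 10*j^4 - 4*j^3 + 5*j^2 - 3*j + 2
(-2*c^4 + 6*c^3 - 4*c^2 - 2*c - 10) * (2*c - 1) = -4*c^5 + 14*c^4 - 14*c^3 - 18*c + 10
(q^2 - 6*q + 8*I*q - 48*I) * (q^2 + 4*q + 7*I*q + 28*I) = q^4 - 2*q^3 + 15*I*q^3 - 80*q^2 - 30*I*q^2 + 112*q - 360*I*q + 1344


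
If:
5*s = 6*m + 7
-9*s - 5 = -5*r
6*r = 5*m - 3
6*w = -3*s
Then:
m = -603/199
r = -602/199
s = -445/199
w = 445/398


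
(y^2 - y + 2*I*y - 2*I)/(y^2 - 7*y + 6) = (y + 2*I)/(y - 6)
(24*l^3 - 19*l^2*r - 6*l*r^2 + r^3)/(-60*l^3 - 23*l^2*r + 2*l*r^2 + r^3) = (8*l^2 - 9*l*r + r^2)/(-20*l^2 - l*r + r^2)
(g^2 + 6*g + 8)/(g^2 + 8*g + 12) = (g + 4)/(g + 6)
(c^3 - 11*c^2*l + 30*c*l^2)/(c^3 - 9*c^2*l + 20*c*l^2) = (c - 6*l)/(c - 4*l)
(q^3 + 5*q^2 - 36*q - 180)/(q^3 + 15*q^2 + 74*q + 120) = (q - 6)/(q + 4)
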